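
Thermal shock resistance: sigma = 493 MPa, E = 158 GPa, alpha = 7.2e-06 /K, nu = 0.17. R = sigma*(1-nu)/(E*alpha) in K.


R = 493*(1-0.17)/(158*1000*7.2e-06) = 360 K

360


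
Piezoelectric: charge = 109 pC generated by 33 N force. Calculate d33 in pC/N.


d33 = 109 / 33 = 3.3 pC/N

3.3


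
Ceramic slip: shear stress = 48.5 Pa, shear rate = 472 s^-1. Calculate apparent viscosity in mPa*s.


eta = tau/gamma * 1000 = 48.5/472 * 1000 = 102.8 mPa*s

102.8


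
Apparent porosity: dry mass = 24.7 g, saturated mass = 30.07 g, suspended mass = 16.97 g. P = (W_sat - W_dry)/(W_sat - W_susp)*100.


P = (30.07 - 24.7) / (30.07 - 16.97) * 100 = 5.37 / 13.1 * 100 = 41.0%

41.0


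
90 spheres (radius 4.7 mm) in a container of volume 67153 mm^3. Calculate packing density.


V_sphere = 4/3*pi*4.7^3 = 434.8928 mm^3
Total V = 90*434.8928 = 39140.352 mm^3
PD = 39140.352 / 67153 = 0.583

0.583


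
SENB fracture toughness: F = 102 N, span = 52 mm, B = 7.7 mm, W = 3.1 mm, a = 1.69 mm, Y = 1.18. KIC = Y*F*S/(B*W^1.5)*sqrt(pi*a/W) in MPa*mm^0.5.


KIC = 1.18*102*52/(7.7*3.1^1.5)*sqrt(pi*1.69/3.1) = 194.89

194.89


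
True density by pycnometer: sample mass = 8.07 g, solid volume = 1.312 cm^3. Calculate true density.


TD = 8.07 / 1.312 = 6.151 g/cm^3

6.151


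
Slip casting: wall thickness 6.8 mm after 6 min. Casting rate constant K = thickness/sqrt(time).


K = 6.8 / sqrt(6) = 6.8 / 2.4495 = 2.776 mm/min^0.5

2.776


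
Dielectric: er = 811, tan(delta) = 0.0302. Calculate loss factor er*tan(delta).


Loss = 811 * 0.0302 = 24.492

24.492


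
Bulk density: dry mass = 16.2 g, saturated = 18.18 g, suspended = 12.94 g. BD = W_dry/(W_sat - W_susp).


BD = 16.2 / (18.18 - 12.94) = 16.2 / 5.24 = 3.092 g/cm^3

3.092


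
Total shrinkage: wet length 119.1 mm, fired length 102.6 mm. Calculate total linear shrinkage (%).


TS = (119.1 - 102.6) / 119.1 * 100 = 13.85%

13.85


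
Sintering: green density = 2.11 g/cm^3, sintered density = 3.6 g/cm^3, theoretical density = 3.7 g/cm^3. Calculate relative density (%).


Relative = 3.6 / 3.7 * 100 = 97.3%

97.3


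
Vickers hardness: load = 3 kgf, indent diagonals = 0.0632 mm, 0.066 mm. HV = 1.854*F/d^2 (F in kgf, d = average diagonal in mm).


d_avg = (0.0632+0.066)/2 = 0.0646 mm
HV = 1.854*3/0.0646^2 = 1333

1333


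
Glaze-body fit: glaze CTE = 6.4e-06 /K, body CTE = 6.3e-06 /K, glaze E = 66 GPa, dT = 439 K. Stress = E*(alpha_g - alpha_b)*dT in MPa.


Stress = 66*1000*(6.4e-06 - 6.3e-06)*439 = 2.9 MPa

2.9


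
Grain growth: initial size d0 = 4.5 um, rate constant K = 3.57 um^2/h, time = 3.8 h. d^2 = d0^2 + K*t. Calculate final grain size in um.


d^2 = 4.5^2 + 3.57*3.8 = 33.816
d = sqrt(33.816) = 5.82 um

5.82


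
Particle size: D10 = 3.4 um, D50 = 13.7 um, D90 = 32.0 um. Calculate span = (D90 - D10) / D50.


Span = (32.0 - 3.4) / 13.7 = 28.6 / 13.7 = 2.088

2.088


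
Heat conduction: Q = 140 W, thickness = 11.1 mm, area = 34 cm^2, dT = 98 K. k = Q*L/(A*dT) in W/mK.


k = 140*11.1/1000/(34/10000*98) = 4.66 W/mK

4.66


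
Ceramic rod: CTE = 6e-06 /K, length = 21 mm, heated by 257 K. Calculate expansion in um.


dL = 6e-06 * 21 * 257 * 1000 = 32.382 um

32.382


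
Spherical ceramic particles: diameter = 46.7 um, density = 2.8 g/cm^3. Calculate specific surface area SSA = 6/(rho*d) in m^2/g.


SSA = 6 / (2.8 * 46.7) = 0.046 m^2/g

0.046


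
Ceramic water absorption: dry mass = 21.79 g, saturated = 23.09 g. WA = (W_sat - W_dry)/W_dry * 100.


WA = (23.09 - 21.79) / 21.79 * 100 = 5.97%

5.97


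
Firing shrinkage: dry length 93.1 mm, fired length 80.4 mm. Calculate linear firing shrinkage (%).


FS = (93.1 - 80.4) / 93.1 * 100 = 13.64%

13.64


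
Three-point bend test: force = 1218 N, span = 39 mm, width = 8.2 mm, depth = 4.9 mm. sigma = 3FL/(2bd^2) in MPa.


sigma = 3*1218*39/(2*8.2*4.9^2) = 361.9 MPa

361.9


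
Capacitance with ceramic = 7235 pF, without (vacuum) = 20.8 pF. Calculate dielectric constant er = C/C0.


er = 7235 / 20.8 = 347.84

347.84


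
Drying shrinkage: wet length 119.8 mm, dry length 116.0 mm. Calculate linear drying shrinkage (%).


DS = (119.8 - 116.0) / 119.8 * 100 = 3.17%

3.17


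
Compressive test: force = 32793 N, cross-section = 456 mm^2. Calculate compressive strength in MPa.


CS = 32793 / 456 = 71.9 MPa

71.9


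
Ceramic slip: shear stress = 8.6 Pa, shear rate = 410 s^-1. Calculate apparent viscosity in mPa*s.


eta = tau/gamma * 1000 = 8.6/410 * 1000 = 21.0 mPa*s

21.0


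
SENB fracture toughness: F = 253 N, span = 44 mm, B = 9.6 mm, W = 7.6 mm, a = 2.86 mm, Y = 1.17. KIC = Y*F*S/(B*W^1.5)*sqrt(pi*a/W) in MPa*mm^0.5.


KIC = 1.17*253*44/(9.6*7.6^1.5)*sqrt(pi*2.86/7.6) = 70.41

70.41


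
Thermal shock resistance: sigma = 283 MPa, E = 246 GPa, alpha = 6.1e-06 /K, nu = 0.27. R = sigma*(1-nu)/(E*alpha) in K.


R = 283*(1-0.27)/(246*1000*6.1e-06) = 138 K

138


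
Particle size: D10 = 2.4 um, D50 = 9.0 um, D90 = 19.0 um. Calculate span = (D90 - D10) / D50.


Span = (19.0 - 2.4) / 9.0 = 16.6 / 9.0 = 1.844

1.844


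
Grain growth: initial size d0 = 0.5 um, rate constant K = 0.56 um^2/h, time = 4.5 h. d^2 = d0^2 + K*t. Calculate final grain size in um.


d^2 = 0.5^2 + 0.56*4.5 = 2.77
d = sqrt(2.77) = 1.66 um

1.66


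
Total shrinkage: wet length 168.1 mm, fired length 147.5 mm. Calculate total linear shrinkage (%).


TS = (168.1 - 147.5) / 168.1 * 100 = 12.25%

12.25


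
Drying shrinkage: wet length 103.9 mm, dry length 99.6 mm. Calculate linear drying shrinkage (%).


DS = (103.9 - 99.6) / 103.9 * 100 = 4.14%

4.14


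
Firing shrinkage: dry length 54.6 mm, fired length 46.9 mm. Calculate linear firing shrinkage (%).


FS = (54.6 - 46.9) / 54.6 * 100 = 14.1%

14.1


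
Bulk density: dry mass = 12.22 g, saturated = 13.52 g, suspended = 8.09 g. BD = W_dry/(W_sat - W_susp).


BD = 12.22 / (13.52 - 8.09) = 12.22 / 5.43 = 2.25 g/cm^3

2.25


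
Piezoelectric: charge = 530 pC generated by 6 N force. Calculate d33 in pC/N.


d33 = 530 / 6 = 88.3 pC/N

88.3


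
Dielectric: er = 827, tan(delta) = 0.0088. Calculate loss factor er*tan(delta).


Loss = 827 * 0.0088 = 7.278

7.278


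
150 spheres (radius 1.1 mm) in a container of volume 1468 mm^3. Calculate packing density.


V_sphere = 4/3*pi*1.1^3 = 5.5753 mm^3
Total V = 150*5.5753 = 836.295 mm^3
PD = 836.295 / 1468 = 0.57

0.57


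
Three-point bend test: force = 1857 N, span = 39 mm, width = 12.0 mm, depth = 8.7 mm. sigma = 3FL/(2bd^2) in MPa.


sigma = 3*1857*39/(2*12.0*8.7^2) = 119.6 MPa

119.6


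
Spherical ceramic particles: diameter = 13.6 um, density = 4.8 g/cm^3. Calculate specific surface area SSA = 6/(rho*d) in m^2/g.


SSA = 6 / (4.8 * 13.6) = 0.092 m^2/g

0.092


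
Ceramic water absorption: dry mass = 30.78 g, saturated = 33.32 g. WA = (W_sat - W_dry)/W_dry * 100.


WA = (33.32 - 30.78) / 30.78 * 100 = 8.25%

8.25


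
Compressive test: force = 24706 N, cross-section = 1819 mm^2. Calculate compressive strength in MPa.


CS = 24706 / 1819 = 13.6 MPa

13.6


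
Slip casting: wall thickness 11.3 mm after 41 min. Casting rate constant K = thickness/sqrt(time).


K = 11.3 / sqrt(41) = 11.3 / 6.4031 = 1.765 mm/min^0.5

1.765


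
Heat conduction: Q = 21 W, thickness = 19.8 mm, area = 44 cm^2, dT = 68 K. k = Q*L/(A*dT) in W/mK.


k = 21*19.8/1000/(44/10000*68) = 1.39 W/mK

1.39


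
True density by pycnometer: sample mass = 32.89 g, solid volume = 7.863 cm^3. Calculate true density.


TD = 32.89 / 7.863 = 4.183 g/cm^3

4.183


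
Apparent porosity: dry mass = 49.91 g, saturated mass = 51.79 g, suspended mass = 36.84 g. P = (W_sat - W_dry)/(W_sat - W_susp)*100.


P = (51.79 - 49.91) / (51.79 - 36.84) * 100 = 1.88 / 14.95 * 100 = 12.6%

12.6


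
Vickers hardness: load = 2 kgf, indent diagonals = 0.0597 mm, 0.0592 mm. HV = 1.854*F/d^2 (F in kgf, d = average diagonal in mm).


d_avg = (0.0597+0.0592)/2 = 0.05945 mm
HV = 1.854*2/0.05945^2 = 1049

1049


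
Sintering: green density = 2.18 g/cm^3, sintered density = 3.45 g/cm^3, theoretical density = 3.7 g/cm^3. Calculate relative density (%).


Relative = 3.45 / 3.7 * 100 = 93.2%

93.2


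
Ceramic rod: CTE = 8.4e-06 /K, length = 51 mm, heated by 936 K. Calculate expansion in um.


dL = 8.4e-06 * 51 * 936 * 1000 = 400.982 um

400.982


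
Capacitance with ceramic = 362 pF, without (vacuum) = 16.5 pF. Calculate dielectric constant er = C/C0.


er = 362 / 16.5 = 21.94

21.94


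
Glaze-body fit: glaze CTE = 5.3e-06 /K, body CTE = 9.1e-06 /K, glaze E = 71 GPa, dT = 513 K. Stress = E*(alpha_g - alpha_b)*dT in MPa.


Stress = 71*1000*(5.3e-06 - 9.1e-06)*513 = -138.4 MPa

-138.4


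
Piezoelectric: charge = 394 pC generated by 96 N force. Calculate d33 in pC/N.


d33 = 394 / 96 = 4.1 pC/N

4.1


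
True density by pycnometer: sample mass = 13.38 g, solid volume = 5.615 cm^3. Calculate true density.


TD = 13.38 / 5.615 = 2.383 g/cm^3

2.383


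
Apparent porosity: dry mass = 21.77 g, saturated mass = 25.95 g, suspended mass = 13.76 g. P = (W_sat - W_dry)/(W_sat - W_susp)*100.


P = (25.95 - 21.77) / (25.95 - 13.76) * 100 = 4.18 / 12.19 * 100 = 34.3%

34.3


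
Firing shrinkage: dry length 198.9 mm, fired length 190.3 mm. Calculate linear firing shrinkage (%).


FS = (198.9 - 190.3) / 198.9 * 100 = 4.32%

4.32


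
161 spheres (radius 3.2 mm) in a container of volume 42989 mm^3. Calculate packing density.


V_sphere = 4/3*pi*3.2^3 = 137.2583 mm^3
Total V = 161*137.2583 = 22098.5863 mm^3
PD = 22098.5863 / 42989 = 0.514

0.514


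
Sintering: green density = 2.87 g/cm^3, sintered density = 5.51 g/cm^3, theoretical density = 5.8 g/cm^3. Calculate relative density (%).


Relative = 5.51 / 5.8 * 100 = 95.0%

95.0


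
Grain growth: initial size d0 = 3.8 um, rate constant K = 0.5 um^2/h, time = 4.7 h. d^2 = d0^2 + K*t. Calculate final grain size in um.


d^2 = 3.8^2 + 0.5*4.7 = 16.79
d = sqrt(16.79) = 4.1 um

4.1


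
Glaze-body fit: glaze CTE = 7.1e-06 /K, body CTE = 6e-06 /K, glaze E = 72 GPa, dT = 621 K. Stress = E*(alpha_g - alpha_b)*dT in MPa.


Stress = 72*1000*(7.1e-06 - 6e-06)*621 = 49.2 MPa

49.2


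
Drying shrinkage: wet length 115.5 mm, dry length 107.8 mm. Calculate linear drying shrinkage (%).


DS = (115.5 - 107.8) / 115.5 * 100 = 6.67%

6.67


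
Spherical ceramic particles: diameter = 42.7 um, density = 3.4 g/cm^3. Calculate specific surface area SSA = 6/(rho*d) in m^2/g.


SSA = 6 / (3.4 * 42.7) = 0.041 m^2/g

0.041


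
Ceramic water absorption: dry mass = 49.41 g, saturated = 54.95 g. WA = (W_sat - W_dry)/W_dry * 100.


WA = (54.95 - 49.41) / 49.41 * 100 = 11.21%

11.21


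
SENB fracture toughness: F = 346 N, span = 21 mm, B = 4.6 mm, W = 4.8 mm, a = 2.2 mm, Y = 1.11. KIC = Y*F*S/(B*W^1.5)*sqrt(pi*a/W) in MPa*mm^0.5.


KIC = 1.11*346*21/(4.6*4.8^1.5)*sqrt(pi*2.2/4.8) = 200.06

200.06


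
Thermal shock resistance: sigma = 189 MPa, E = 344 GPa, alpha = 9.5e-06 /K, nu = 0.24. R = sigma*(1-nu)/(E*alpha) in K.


R = 189*(1-0.24)/(344*1000*9.5e-06) = 44 K

44


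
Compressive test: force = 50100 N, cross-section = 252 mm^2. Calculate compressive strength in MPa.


CS = 50100 / 252 = 198.8 MPa

198.8


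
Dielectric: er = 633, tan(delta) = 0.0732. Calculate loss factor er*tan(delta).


Loss = 633 * 0.0732 = 46.336

46.336


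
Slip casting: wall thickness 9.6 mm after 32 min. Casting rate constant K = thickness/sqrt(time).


K = 9.6 / sqrt(32) = 9.6 / 5.6569 = 1.697 mm/min^0.5

1.697


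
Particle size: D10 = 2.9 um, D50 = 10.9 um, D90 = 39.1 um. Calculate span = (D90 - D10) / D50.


Span = (39.1 - 2.9) / 10.9 = 36.2 / 10.9 = 3.321

3.321


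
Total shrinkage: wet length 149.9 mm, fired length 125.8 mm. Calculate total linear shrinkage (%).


TS = (149.9 - 125.8) / 149.9 * 100 = 16.08%

16.08


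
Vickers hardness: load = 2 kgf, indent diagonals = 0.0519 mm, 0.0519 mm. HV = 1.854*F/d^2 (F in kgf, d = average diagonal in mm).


d_avg = (0.0519+0.0519)/2 = 0.0519 mm
HV = 1.854*2/0.0519^2 = 1377

1377


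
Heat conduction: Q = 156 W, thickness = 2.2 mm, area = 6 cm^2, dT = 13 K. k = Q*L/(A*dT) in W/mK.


k = 156*2.2/1000/(6/10000*13) = 44.0 W/mK

44.0


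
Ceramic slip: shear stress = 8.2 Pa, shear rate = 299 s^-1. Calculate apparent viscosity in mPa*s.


eta = tau/gamma * 1000 = 8.2/299 * 1000 = 27.4 mPa*s

27.4


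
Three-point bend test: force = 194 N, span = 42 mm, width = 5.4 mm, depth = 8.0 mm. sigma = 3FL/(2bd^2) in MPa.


sigma = 3*194*42/(2*5.4*8.0^2) = 35.4 MPa

35.4


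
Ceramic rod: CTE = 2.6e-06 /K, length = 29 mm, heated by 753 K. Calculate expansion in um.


dL = 2.6e-06 * 29 * 753 * 1000 = 56.776 um

56.776


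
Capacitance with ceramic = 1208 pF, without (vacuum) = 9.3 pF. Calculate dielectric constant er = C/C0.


er = 1208 / 9.3 = 129.89

129.89


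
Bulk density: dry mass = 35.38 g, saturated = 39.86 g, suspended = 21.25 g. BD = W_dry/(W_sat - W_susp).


BD = 35.38 / (39.86 - 21.25) = 35.38 / 18.61 = 1.901 g/cm^3

1.901


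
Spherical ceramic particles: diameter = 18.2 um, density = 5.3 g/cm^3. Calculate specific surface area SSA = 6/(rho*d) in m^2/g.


SSA = 6 / (5.3 * 18.2) = 0.062 m^2/g

0.062


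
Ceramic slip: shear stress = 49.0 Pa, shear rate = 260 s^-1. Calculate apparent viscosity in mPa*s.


eta = tau/gamma * 1000 = 49.0/260 * 1000 = 188.5 mPa*s

188.5


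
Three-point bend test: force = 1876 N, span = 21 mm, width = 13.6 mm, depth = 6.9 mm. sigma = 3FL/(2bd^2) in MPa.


sigma = 3*1876*21/(2*13.6*6.9^2) = 91.3 MPa

91.3


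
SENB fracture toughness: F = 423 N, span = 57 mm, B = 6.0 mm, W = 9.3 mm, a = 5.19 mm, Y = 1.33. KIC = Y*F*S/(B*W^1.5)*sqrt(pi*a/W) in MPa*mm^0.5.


KIC = 1.33*423*57/(6.0*9.3^1.5)*sqrt(pi*5.19/9.3) = 249.52

249.52


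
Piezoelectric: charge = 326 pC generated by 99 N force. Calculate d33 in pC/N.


d33 = 326 / 99 = 3.3 pC/N

3.3


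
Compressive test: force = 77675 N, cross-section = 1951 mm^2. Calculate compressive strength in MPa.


CS = 77675 / 1951 = 39.8 MPa

39.8


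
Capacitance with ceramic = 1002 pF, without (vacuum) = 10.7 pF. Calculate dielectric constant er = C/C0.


er = 1002 / 10.7 = 93.64

93.64


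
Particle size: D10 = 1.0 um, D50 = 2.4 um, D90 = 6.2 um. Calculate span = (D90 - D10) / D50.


Span = (6.2 - 1.0) / 2.4 = 5.2 / 2.4 = 2.167

2.167


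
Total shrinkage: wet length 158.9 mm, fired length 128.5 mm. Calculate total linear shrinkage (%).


TS = (158.9 - 128.5) / 158.9 * 100 = 19.13%

19.13


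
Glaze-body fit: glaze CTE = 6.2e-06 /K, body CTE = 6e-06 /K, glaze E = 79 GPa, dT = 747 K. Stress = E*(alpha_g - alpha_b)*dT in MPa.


Stress = 79*1000*(6.2e-06 - 6e-06)*747 = 11.8 MPa

11.8


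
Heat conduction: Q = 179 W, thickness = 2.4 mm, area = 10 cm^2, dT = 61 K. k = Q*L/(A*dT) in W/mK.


k = 179*2.4/1000/(10/10000*61) = 7.04 W/mK

7.04


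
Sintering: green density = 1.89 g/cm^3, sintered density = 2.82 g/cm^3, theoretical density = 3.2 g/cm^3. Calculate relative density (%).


Relative = 2.82 / 3.2 * 100 = 88.1%

88.1


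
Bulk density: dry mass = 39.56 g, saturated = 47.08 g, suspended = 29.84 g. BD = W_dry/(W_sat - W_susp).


BD = 39.56 / (47.08 - 29.84) = 39.56 / 17.24 = 2.295 g/cm^3

2.295


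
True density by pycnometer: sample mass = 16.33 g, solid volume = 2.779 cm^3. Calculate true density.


TD = 16.33 / 2.779 = 5.876 g/cm^3

5.876


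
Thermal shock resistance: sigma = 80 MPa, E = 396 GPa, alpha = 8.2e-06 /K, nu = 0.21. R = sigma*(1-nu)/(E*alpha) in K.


R = 80*(1-0.21)/(396*1000*8.2e-06) = 19 K

19


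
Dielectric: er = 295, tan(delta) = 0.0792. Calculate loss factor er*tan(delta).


Loss = 295 * 0.0792 = 23.364

23.364


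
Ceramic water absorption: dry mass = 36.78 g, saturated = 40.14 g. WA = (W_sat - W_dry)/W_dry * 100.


WA = (40.14 - 36.78) / 36.78 * 100 = 9.14%

9.14


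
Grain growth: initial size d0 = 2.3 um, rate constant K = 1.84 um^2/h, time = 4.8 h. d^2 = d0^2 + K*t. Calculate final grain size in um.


d^2 = 2.3^2 + 1.84*4.8 = 14.122
d = sqrt(14.122) = 3.76 um

3.76


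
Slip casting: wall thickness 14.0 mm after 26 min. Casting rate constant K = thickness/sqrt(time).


K = 14.0 / sqrt(26) = 14.0 / 5.099 = 2.746 mm/min^0.5

2.746


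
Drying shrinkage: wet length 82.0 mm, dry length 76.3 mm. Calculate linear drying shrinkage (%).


DS = (82.0 - 76.3) / 82.0 * 100 = 6.95%

6.95


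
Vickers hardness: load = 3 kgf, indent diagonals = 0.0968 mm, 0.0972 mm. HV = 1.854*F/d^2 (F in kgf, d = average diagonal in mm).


d_avg = (0.0968+0.0972)/2 = 0.097 mm
HV = 1.854*3/0.097^2 = 591

591


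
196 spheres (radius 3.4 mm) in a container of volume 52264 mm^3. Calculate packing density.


V_sphere = 4/3*pi*3.4^3 = 164.6362 mm^3
Total V = 196*164.6362 = 32268.6952 mm^3
PD = 32268.6952 / 52264 = 0.617

0.617


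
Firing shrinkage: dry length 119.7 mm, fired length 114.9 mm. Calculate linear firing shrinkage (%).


FS = (119.7 - 114.9) / 119.7 * 100 = 4.01%

4.01


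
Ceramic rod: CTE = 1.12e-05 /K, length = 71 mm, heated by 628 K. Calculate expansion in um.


dL = 1.12e-05 * 71 * 628 * 1000 = 499.386 um

499.386


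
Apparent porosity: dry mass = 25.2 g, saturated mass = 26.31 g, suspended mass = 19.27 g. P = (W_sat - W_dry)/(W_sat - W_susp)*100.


P = (26.31 - 25.2) / (26.31 - 19.27) * 100 = 1.11 / 7.04 * 100 = 15.8%

15.8


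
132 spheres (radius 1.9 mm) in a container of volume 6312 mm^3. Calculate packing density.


V_sphere = 4/3*pi*1.9^3 = 28.7309 mm^3
Total V = 132*28.7309 = 3792.4788 mm^3
PD = 3792.4788 / 6312 = 0.601

0.601


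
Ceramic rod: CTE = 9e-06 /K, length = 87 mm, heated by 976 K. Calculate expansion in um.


dL = 9e-06 * 87 * 976 * 1000 = 764.208 um

764.208


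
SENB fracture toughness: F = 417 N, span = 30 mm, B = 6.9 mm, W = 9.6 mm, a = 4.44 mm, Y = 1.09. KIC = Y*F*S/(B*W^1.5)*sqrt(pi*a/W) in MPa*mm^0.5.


KIC = 1.09*417*30/(6.9*9.6^1.5)*sqrt(pi*4.44/9.6) = 80.09

80.09


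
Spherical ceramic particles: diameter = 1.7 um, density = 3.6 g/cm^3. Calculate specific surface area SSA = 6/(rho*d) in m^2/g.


SSA = 6 / (3.6 * 1.7) = 0.98 m^2/g

0.98


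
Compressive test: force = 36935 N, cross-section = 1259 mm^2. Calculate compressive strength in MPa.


CS = 36935 / 1259 = 29.3 MPa

29.3


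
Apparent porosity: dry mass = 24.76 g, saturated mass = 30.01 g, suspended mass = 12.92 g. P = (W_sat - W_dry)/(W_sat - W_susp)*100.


P = (30.01 - 24.76) / (30.01 - 12.92) * 100 = 5.25 / 17.09 * 100 = 30.7%

30.7


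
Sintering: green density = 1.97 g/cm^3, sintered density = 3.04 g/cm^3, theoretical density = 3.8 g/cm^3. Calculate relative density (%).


Relative = 3.04 / 3.8 * 100 = 80.0%

80.0


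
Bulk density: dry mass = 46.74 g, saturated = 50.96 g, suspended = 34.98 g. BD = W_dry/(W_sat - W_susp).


BD = 46.74 / (50.96 - 34.98) = 46.74 / 15.98 = 2.925 g/cm^3

2.925


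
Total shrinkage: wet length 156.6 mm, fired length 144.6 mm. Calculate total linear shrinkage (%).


TS = (156.6 - 144.6) / 156.6 * 100 = 7.66%

7.66


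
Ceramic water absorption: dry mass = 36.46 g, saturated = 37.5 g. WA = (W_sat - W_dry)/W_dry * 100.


WA = (37.5 - 36.46) / 36.46 * 100 = 2.85%

2.85


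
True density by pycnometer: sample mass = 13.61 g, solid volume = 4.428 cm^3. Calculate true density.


TD = 13.61 / 4.428 = 3.074 g/cm^3

3.074


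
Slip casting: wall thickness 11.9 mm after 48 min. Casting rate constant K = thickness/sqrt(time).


K = 11.9 / sqrt(48) = 11.9 / 6.9282 = 1.718 mm/min^0.5

1.718


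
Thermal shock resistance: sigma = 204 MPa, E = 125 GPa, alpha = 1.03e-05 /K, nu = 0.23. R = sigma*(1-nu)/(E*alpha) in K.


R = 204*(1-0.23)/(125*1000*1.03e-05) = 122 K

122


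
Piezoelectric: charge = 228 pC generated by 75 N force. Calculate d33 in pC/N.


d33 = 228 / 75 = 3.0 pC/N

3.0


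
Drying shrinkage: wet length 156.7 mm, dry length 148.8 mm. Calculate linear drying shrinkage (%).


DS = (156.7 - 148.8) / 156.7 * 100 = 5.04%

5.04


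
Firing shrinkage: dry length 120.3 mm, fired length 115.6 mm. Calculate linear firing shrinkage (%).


FS = (120.3 - 115.6) / 120.3 * 100 = 3.91%

3.91


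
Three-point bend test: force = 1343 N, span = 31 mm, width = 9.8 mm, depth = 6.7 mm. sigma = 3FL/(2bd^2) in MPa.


sigma = 3*1343*31/(2*9.8*6.7^2) = 142.0 MPa

142.0


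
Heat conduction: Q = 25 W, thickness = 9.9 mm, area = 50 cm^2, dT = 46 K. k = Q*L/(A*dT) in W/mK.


k = 25*9.9/1000/(50/10000*46) = 1.08 W/mK

1.08


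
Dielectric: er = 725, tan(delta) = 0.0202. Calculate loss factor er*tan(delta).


Loss = 725 * 0.0202 = 14.645

14.645


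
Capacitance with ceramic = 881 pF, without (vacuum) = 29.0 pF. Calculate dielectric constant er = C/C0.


er = 881 / 29.0 = 30.38

30.38


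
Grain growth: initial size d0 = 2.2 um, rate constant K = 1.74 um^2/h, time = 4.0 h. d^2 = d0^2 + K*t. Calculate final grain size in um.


d^2 = 2.2^2 + 1.74*4.0 = 11.8
d = sqrt(11.8) = 3.44 um

3.44


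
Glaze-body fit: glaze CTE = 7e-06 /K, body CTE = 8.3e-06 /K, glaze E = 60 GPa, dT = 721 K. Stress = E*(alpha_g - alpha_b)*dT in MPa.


Stress = 60*1000*(7e-06 - 8.3e-06)*721 = -56.2 MPa

-56.2


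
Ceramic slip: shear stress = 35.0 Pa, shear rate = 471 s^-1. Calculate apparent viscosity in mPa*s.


eta = tau/gamma * 1000 = 35.0/471 * 1000 = 74.3 mPa*s

74.3


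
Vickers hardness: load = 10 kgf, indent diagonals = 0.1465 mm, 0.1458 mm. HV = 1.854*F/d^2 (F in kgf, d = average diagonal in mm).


d_avg = (0.1465+0.1458)/2 = 0.14615 mm
HV = 1.854*10/0.14615^2 = 868

868


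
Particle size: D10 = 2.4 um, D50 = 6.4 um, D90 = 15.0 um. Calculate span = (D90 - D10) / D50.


Span = (15.0 - 2.4) / 6.4 = 12.6 / 6.4 = 1.969

1.969


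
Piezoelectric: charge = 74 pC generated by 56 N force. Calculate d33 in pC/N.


d33 = 74 / 56 = 1.3 pC/N

1.3


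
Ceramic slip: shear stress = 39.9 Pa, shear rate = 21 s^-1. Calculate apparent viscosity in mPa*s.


eta = tau/gamma * 1000 = 39.9/21 * 1000 = 1900.0 mPa*s

1900.0


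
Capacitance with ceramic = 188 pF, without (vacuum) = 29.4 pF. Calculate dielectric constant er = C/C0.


er = 188 / 29.4 = 6.39

6.39


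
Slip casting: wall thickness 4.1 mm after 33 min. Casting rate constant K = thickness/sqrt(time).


K = 4.1 / sqrt(33) = 4.1 / 5.7446 = 0.714 mm/min^0.5

0.714


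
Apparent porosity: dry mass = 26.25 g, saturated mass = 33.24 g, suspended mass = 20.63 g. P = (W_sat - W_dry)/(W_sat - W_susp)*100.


P = (33.24 - 26.25) / (33.24 - 20.63) * 100 = 6.99 / 12.61 * 100 = 55.4%

55.4


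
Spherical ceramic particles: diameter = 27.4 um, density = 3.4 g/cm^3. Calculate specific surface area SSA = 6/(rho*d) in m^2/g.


SSA = 6 / (3.4 * 27.4) = 0.064 m^2/g

0.064


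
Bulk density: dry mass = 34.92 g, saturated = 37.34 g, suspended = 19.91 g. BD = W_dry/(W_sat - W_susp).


BD = 34.92 / (37.34 - 19.91) = 34.92 / 17.43 = 2.003 g/cm^3

2.003


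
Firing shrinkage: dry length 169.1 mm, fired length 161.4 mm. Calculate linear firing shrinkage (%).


FS = (169.1 - 161.4) / 169.1 * 100 = 4.55%

4.55


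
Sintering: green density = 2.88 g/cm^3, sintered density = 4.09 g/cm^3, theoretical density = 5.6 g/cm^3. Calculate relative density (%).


Relative = 4.09 / 5.6 * 100 = 73.0%

73.0


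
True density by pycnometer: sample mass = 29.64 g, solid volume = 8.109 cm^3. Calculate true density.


TD = 29.64 / 8.109 = 3.655 g/cm^3

3.655


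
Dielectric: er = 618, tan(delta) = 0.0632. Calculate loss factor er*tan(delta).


Loss = 618 * 0.0632 = 39.058

39.058


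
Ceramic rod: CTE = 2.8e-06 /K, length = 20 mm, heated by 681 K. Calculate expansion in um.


dL = 2.8e-06 * 20 * 681 * 1000 = 38.136 um

38.136


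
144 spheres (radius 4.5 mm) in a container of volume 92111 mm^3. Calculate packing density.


V_sphere = 4/3*pi*4.5^3 = 381.7035 mm^3
Total V = 144*381.7035 = 54965.304 mm^3
PD = 54965.304 / 92111 = 0.597

0.597


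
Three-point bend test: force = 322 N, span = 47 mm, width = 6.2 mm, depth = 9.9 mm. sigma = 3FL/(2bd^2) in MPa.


sigma = 3*322*47/(2*6.2*9.9^2) = 37.4 MPa

37.4


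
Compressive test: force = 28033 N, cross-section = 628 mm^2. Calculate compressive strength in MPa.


CS = 28033 / 628 = 44.6 MPa

44.6


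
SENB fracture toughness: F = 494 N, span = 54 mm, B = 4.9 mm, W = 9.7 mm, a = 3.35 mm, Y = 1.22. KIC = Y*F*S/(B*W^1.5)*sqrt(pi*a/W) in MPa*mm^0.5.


KIC = 1.22*494*54/(4.9*9.7^1.5)*sqrt(pi*3.35/9.7) = 229.0

229.0


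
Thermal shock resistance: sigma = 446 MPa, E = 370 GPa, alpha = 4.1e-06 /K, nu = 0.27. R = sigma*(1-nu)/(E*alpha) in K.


R = 446*(1-0.27)/(370*1000*4.1e-06) = 215 K

215


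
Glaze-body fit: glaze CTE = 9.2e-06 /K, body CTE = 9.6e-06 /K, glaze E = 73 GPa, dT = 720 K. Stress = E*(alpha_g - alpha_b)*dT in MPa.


Stress = 73*1000*(9.2e-06 - 9.6e-06)*720 = -21.0 MPa

-21.0


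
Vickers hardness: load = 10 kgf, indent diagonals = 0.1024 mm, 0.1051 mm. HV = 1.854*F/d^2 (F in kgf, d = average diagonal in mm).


d_avg = (0.1024+0.1051)/2 = 0.10375 mm
HV = 1.854*10/0.10375^2 = 1722

1722


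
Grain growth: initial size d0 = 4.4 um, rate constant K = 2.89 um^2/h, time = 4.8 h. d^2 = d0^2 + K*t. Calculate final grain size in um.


d^2 = 4.4^2 + 2.89*4.8 = 33.232
d = sqrt(33.232) = 5.76 um

5.76


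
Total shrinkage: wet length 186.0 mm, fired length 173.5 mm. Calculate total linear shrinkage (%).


TS = (186.0 - 173.5) / 186.0 * 100 = 6.72%

6.72


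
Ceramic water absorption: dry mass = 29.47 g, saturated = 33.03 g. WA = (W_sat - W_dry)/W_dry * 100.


WA = (33.03 - 29.47) / 29.47 * 100 = 12.08%

12.08


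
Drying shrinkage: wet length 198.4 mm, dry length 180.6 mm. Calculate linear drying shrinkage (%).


DS = (198.4 - 180.6) / 198.4 * 100 = 8.97%

8.97


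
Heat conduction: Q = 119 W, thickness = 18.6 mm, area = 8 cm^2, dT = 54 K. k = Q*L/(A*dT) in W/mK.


k = 119*18.6/1000/(8/10000*54) = 51.24 W/mK

51.24


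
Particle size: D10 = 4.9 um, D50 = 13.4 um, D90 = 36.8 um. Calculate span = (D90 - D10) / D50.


Span = (36.8 - 4.9) / 13.4 = 31.9 / 13.4 = 2.381

2.381


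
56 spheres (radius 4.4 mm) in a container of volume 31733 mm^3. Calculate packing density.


V_sphere = 4/3*pi*4.4^3 = 356.8179 mm^3
Total V = 56*356.8179 = 19981.8024 mm^3
PD = 19981.8024 / 31733 = 0.63

0.63


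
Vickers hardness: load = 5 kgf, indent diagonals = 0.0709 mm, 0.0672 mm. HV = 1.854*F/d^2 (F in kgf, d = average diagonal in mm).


d_avg = (0.0709+0.0672)/2 = 0.06905 mm
HV = 1.854*5/0.06905^2 = 1944

1944


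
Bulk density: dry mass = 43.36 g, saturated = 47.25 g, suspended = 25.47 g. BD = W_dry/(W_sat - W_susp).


BD = 43.36 / (47.25 - 25.47) = 43.36 / 21.78 = 1.991 g/cm^3

1.991


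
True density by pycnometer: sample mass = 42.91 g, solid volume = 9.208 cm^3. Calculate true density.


TD = 42.91 / 9.208 = 4.66 g/cm^3

4.66


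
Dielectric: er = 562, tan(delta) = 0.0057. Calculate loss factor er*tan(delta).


Loss = 562 * 0.0057 = 3.203

3.203


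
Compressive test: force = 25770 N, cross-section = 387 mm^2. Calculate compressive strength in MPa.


CS = 25770 / 387 = 66.6 MPa

66.6


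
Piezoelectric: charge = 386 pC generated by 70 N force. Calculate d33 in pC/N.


d33 = 386 / 70 = 5.5 pC/N

5.5


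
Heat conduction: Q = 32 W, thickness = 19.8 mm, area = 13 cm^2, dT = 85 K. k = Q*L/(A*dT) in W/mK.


k = 32*19.8/1000/(13/10000*85) = 5.73 W/mK

5.73


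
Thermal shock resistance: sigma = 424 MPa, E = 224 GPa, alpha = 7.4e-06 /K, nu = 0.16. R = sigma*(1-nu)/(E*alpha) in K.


R = 424*(1-0.16)/(224*1000*7.4e-06) = 215 K

215


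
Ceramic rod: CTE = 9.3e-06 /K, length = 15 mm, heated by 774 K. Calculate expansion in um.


dL = 9.3e-06 * 15 * 774 * 1000 = 107.973 um

107.973


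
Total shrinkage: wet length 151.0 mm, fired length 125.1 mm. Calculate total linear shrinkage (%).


TS = (151.0 - 125.1) / 151.0 * 100 = 17.15%

17.15


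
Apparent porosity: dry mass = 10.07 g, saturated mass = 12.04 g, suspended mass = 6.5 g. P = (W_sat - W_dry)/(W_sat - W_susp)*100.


P = (12.04 - 10.07) / (12.04 - 6.5) * 100 = 1.97 / 5.54 * 100 = 35.6%

35.6


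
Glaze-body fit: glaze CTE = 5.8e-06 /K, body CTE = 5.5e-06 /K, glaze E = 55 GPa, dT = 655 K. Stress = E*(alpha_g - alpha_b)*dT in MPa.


Stress = 55*1000*(5.8e-06 - 5.5e-06)*655 = 10.8 MPa

10.8


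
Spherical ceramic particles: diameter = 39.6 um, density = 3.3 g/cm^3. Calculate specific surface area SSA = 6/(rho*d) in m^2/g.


SSA = 6 / (3.3 * 39.6) = 0.046 m^2/g

0.046


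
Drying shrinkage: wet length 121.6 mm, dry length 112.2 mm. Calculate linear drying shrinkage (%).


DS = (121.6 - 112.2) / 121.6 * 100 = 7.73%

7.73


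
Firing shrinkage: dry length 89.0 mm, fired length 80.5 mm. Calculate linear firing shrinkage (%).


FS = (89.0 - 80.5) / 89.0 * 100 = 9.55%

9.55


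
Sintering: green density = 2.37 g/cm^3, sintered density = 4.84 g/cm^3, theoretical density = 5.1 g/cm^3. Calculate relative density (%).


Relative = 4.84 / 5.1 * 100 = 94.9%

94.9


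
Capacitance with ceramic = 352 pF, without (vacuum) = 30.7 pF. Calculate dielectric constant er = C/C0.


er = 352 / 30.7 = 11.47

11.47


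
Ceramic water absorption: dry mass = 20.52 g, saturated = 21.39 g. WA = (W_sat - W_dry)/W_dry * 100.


WA = (21.39 - 20.52) / 20.52 * 100 = 4.24%

4.24


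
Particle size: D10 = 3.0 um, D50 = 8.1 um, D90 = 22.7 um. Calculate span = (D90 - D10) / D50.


Span = (22.7 - 3.0) / 8.1 = 19.7 / 8.1 = 2.432

2.432


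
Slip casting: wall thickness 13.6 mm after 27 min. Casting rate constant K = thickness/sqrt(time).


K = 13.6 / sqrt(27) = 13.6 / 5.1962 = 2.617 mm/min^0.5

2.617


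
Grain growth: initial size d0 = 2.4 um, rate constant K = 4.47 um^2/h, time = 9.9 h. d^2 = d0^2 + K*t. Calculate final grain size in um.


d^2 = 2.4^2 + 4.47*9.9 = 50.013
d = sqrt(50.013) = 7.07 um

7.07


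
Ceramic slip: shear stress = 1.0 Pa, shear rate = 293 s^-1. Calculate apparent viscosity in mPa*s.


eta = tau/gamma * 1000 = 1.0/293 * 1000 = 3.4 mPa*s

3.4


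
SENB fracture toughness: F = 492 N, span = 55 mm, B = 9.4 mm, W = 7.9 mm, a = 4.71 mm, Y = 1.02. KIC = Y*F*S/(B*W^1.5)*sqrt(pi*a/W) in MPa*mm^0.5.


KIC = 1.02*492*55/(9.4*7.9^1.5)*sqrt(pi*4.71/7.9) = 180.98

180.98


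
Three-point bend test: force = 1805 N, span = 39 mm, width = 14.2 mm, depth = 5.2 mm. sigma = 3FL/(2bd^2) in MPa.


sigma = 3*1805*39/(2*14.2*5.2^2) = 275.0 MPa

275.0


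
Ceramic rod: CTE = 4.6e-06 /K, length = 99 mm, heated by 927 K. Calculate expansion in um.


dL = 4.6e-06 * 99 * 927 * 1000 = 422.156 um

422.156


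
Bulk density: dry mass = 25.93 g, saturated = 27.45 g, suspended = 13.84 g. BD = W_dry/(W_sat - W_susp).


BD = 25.93 / (27.45 - 13.84) = 25.93 / 13.61 = 1.905 g/cm^3

1.905


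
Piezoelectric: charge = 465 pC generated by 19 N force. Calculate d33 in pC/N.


d33 = 465 / 19 = 24.5 pC/N

24.5


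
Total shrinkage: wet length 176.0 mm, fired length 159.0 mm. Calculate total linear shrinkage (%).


TS = (176.0 - 159.0) / 176.0 * 100 = 9.66%

9.66


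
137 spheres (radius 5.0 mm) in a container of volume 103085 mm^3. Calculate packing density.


V_sphere = 4/3*pi*5.0^3 = 523.5988 mm^3
Total V = 137*523.5988 = 71733.0356 mm^3
PD = 71733.0356 / 103085 = 0.696

0.696


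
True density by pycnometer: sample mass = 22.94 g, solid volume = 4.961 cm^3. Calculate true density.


TD = 22.94 / 4.961 = 4.624 g/cm^3

4.624


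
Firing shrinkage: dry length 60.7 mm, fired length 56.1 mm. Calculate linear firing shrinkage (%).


FS = (60.7 - 56.1) / 60.7 * 100 = 7.58%

7.58


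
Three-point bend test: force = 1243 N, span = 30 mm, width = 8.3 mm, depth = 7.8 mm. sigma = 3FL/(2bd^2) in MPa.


sigma = 3*1243*30/(2*8.3*7.8^2) = 110.8 MPa

110.8


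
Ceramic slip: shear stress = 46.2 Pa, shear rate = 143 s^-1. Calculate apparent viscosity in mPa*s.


eta = tau/gamma * 1000 = 46.2/143 * 1000 = 323.1 mPa*s

323.1


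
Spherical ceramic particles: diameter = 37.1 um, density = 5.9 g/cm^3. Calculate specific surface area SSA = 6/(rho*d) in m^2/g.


SSA = 6 / (5.9 * 37.1) = 0.027 m^2/g

0.027


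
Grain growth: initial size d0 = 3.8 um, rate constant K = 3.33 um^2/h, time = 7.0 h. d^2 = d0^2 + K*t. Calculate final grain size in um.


d^2 = 3.8^2 + 3.33*7.0 = 37.75
d = sqrt(37.75) = 6.14 um

6.14


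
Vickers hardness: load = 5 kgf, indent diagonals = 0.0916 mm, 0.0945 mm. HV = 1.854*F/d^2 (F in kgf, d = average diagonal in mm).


d_avg = (0.0916+0.0945)/2 = 0.09305 mm
HV = 1.854*5/0.09305^2 = 1071

1071


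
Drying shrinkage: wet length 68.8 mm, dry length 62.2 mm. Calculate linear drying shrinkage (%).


DS = (68.8 - 62.2) / 68.8 * 100 = 9.59%

9.59


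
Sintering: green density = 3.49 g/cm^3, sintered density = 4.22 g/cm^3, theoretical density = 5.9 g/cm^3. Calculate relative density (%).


Relative = 4.22 / 5.9 * 100 = 71.5%

71.5


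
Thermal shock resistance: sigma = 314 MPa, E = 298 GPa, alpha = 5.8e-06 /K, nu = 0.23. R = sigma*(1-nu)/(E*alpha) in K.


R = 314*(1-0.23)/(298*1000*5.8e-06) = 140 K

140


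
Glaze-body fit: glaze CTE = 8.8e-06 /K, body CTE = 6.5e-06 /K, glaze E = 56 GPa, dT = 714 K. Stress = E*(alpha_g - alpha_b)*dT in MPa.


Stress = 56*1000*(8.8e-06 - 6.5e-06)*714 = 92.0 MPa

92.0


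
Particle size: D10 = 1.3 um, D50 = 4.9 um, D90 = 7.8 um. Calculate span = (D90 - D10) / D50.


Span = (7.8 - 1.3) / 4.9 = 6.5 / 4.9 = 1.327

1.327


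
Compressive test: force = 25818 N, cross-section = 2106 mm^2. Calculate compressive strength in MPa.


CS = 25818 / 2106 = 12.3 MPa

12.3


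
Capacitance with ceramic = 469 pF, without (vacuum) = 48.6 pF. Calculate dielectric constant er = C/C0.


er = 469 / 48.6 = 9.65

9.65


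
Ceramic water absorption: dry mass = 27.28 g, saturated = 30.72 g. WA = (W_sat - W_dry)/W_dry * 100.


WA = (30.72 - 27.28) / 27.28 * 100 = 12.61%

12.61


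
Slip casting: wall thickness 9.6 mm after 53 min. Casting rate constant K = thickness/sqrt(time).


K = 9.6 / sqrt(53) = 9.6 / 7.2801 = 1.319 mm/min^0.5

1.319


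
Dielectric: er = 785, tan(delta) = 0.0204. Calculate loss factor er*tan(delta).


Loss = 785 * 0.0204 = 16.014

16.014


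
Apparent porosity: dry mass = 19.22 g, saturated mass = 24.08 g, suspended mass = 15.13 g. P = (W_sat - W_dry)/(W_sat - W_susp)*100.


P = (24.08 - 19.22) / (24.08 - 15.13) * 100 = 4.86 / 8.95 * 100 = 54.3%

54.3


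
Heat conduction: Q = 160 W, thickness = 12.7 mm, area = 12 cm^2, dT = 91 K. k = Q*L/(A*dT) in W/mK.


k = 160*12.7/1000/(12/10000*91) = 18.61 W/mK

18.61


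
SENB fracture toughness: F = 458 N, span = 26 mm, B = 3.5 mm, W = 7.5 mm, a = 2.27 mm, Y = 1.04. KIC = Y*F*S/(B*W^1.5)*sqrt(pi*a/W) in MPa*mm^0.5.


KIC = 1.04*458*26/(3.5*7.5^1.5)*sqrt(pi*2.27/7.5) = 167.98

167.98


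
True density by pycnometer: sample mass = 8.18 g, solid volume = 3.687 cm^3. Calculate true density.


TD = 8.18 / 3.687 = 2.219 g/cm^3

2.219


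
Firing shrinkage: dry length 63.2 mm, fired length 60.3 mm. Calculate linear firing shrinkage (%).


FS = (63.2 - 60.3) / 63.2 * 100 = 4.59%

4.59


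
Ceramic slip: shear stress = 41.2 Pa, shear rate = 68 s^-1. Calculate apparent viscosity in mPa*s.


eta = tau/gamma * 1000 = 41.2/68 * 1000 = 605.9 mPa*s

605.9


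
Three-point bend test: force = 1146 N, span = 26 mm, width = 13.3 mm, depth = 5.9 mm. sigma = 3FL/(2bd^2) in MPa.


sigma = 3*1146*26/(2*13.3*5.9^2) = 96.5 MPa

96.5


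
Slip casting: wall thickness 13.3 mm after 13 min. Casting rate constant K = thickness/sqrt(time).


K = 13.3 / sqrt(13) = 13.3 / 3.6056 = 3.689 mm/min^0.5

3.689


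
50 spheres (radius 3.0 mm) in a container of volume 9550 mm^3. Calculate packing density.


V_sphere = 4/3*pi*3.0^3 = 113.0973 mm^3
Total V = 50*113.0973 = 5654.865 mm^3
PD = 5654.865 / 9550 = 0.592

0.592


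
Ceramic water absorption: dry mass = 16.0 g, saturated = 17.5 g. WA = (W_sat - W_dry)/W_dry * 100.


WA = (17.5 - 16.0) / 16.0 * 100 = 9.38%

9.38


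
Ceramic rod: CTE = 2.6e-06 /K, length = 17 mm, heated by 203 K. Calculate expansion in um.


dL = 2.6e-06 * 17 * 203 * 1000 = 8.973 um

8.973


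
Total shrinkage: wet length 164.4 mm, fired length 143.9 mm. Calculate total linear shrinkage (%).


TS = (164.4 - 143.9) / 164.4 * 100 = 12.47%

12.47


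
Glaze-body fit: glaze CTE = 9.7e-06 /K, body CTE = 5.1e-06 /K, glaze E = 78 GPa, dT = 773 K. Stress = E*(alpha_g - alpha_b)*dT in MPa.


Stress = 78*1000*(9.7e-06 - 5.1e-06)*773 = 277.4 MPa

277.4


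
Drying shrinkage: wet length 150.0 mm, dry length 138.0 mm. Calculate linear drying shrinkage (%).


DS = (150.0 - 138.0) / 150.0 * 100 = 8.0%

8.0


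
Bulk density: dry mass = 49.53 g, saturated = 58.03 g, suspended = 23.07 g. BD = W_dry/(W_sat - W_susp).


BD = 49.53 / (58.03 - 23.07) = 49.53 / 34.96 = 1.417 g/cm^3

1.417


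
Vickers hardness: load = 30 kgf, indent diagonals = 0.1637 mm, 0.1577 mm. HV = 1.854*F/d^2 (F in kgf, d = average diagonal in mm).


d_avg = (0.1637+0.1577)/2 = 0.1607 mm
HV = 1.854*30/0.1607^2 = 2154

2154


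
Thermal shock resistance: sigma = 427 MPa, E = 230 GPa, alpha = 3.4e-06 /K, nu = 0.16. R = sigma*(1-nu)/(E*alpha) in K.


R = 427*(1-0.16)/(230*1000*3.4e-06) = 459 K

459


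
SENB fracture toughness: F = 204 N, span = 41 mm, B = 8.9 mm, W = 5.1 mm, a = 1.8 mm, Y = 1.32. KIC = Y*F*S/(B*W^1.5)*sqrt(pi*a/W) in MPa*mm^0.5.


KIC = 1.32*204*41/(8.9*5.1^1.5)*sqrt(pi*1.8/5.1) = 113.41

113.41


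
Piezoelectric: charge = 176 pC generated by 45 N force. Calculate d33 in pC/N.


d33 = 176 / 45 = 3.9 pC/N

3.9


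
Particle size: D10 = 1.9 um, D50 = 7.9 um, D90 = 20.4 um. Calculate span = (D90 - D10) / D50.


Span = (20.4 - 1.9) / 7.9 = 18.5 / 7.9 = 2.342

2.342


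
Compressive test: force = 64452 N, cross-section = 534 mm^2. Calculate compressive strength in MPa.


CS = 64452 / 534 = 120.7 MPa

120.7


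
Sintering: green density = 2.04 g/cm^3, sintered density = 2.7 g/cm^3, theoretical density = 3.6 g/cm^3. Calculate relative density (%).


Relative = 2.7 / 3.6 * 100 = 75.0%

75.0


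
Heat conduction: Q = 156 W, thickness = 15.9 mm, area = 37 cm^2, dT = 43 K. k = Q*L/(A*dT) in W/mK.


k = 156*15.9/1000/(37/10000*43) = 15.59 W/mK

15.59


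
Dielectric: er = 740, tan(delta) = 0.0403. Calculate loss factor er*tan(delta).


Loss = 740 * 0.0403 = 29.822

29.822


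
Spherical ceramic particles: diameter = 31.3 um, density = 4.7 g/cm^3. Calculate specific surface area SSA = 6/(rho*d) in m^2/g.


SSA = 6 / (4.7 * 31.3) = 0.041 m^2/g

0.041


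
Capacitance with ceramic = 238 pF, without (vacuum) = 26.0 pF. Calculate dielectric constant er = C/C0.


er = 238 / 26.0 = 9.15

9.15


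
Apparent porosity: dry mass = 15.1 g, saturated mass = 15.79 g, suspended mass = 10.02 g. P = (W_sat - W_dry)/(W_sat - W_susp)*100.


P = (15.79 - 15.1) / (15.79 - 10.02) * 100 = 0.69 / 5.77 * 100 = 12.0%

12.0


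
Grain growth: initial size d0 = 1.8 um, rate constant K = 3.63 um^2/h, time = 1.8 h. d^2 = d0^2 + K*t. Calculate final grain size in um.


d^2 = 1.8^2 + 3.63*1.8 = 9.774
d = sqrt(9.774) = 3.13 um

3.13
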